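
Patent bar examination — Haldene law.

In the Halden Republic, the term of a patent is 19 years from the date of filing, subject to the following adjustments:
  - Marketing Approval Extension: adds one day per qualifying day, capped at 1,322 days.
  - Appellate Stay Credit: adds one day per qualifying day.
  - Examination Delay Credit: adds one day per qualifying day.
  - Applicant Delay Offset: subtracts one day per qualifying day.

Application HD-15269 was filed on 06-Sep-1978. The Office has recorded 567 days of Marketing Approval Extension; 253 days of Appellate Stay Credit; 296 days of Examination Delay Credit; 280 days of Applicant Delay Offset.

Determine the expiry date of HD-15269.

December 21, 1999

Base term: filing date + 19 years → 6 September 1997.
Marketing Approval Extension: 567 days (within the 1322-day cap) → +567 days → 27 March 1999.
Appellate Stay Credit: +253 days → 5 December 1999.
Examination Delay Credit: +296 days → 26 September 2000.
Applicant Delay Offset: −280 days → 21 December 1999.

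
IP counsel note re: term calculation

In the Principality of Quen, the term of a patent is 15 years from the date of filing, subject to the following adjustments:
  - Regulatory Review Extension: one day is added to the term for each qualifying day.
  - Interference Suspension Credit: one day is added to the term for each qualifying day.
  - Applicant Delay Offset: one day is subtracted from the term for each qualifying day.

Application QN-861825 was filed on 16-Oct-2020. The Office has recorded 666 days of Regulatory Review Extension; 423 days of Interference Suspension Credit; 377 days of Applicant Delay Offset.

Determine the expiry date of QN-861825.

Base term: filing date + 15 years → 16 October 2035.
Regulatory Review Extension: +666 days → 12 August 2037.
Interference Suspension Credit: +423 days → 9 October 2038.
Applicant Delay Offset: −377 days → 27 September 2037.

September 27, 2037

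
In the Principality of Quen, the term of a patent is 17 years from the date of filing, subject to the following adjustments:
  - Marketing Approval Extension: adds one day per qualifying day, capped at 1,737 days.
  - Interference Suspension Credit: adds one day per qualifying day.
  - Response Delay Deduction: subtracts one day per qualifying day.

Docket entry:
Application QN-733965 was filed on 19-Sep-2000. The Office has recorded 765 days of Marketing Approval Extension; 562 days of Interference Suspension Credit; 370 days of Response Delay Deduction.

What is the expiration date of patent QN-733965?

2020-05-03

Base term: filing date + 17 years → 19 September 2017.
Marketing Approval Extension: 765 days (within the 1737-day cap) → +765 days → 24 October 2019.
Interference Suspension Credit: +562 days → 8 May 2021.
Response Delay Deduction: −370 days → 3 May 2020.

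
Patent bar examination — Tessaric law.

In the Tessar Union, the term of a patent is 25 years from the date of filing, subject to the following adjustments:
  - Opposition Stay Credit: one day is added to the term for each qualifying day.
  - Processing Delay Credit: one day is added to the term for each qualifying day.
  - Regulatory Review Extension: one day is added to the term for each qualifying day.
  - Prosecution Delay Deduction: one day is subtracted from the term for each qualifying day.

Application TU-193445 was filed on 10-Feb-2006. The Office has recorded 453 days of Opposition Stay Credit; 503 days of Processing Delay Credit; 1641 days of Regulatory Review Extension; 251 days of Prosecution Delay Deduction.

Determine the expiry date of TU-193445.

Base term: filing date + 25 years → 10 February 2031.
Opposition Stay Credit: +453 days → 8 May 2032.
Processing Delay Credit: +503 days → 23 September 2033.
Regulatory Review Extension: +1641 days → 22 March 2038.
Prosecution Delay Deduction: −251 days → 14 July 2037.

July 14, 2037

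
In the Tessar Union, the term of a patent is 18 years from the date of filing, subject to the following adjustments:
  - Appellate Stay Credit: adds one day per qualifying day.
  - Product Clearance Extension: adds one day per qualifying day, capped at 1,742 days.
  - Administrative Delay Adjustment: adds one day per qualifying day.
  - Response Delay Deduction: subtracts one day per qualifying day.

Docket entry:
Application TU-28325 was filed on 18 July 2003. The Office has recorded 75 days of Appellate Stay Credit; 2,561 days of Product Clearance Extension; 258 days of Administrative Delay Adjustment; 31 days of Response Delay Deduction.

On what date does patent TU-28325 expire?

Base term: filing date + 18 years → 18 July 2021.
Appellate Stay Credit: +75 days → 1 October 2021.
Product Clearance Extension: 2561 days claimed exceeds the 1742-day cap, so +1742 days → 9 July 2026.
Administrative Delay Adjustment: +258 days → 24 March 2027.
Response Delay Deduction: −31 days → 21 February 2027.

2027-02-21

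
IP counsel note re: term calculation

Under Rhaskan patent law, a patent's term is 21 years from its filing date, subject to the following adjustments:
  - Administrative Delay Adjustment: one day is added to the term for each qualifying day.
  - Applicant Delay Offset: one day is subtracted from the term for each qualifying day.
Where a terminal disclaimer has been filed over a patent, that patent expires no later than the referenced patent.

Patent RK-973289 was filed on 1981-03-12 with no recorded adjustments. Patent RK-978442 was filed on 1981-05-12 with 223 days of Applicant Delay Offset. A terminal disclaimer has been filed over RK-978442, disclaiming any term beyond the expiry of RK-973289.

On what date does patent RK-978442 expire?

Natural term of RK-978442:
  Base: filing + 21 years → 12 May 2002.
  Applicant Delay Offset: −223 days → 1 October 2001.
Expiry of referenced patent RK-973289:
  Base: filing + 21 years → 12 March 2002.
Terminal disclaimer: RK-978442 expires on the earlier of 1 October 2001 and 12 March 2002.

October 1, 2001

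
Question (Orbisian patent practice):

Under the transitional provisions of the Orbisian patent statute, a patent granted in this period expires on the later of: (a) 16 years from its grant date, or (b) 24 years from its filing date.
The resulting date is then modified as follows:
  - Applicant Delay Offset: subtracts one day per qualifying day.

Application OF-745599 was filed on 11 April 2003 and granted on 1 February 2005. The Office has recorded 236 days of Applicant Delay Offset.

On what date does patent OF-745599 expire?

(a) grant + 16 years → 1 February 2021.
(b) filing + 24 years → 11 April 2027.
Later of the two: 11 April 2027.
Applicant Delay Offset: −236 days → 18 August 2026.

August 18, 2026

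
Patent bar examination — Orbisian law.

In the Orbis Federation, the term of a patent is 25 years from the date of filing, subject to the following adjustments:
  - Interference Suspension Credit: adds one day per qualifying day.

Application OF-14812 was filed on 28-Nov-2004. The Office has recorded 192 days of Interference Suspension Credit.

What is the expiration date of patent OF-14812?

June 8, 2030

Base term: filing date + 25 years → 28 November 2029.
Interference Suspension Credit: +192 days → 8 June 2030.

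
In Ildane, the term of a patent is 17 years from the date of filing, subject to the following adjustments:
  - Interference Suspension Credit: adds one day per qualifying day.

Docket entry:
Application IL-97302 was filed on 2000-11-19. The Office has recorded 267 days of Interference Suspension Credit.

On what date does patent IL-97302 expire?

2018-08-13

Base term: filing date + 17 years → 19 November 2017.
Interference Suspension Credit: +267 days → 13 August 2018.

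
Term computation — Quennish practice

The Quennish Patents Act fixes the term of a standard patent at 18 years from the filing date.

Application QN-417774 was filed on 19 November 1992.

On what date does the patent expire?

Filing date + 18 years → 19 November 2010.

2010-11-19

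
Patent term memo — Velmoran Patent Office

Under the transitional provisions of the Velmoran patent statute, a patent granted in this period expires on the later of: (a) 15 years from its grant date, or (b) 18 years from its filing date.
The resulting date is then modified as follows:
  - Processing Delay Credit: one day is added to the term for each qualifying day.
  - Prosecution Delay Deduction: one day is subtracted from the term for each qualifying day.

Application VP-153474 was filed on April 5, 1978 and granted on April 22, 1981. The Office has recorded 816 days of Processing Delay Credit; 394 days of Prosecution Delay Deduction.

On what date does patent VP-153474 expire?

June 18, 1997

(a) grant + 15 years → 22 April 1996.
(b) filing + 18 years → 5 April 1996.
Later of the two: 22 April 1996.
Processing Delay Credit: +816 days → 17 July 1998.
Prosecution Delay Deduction: −394 days → 18 June 1997.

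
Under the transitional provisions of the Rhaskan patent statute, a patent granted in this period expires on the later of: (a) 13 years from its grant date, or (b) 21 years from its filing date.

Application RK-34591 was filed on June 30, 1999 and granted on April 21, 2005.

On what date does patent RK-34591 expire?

(a) grant + 13 years → 21 April 2018.
(b) filing + 21 years → 30 June 2020.
Later of the two: 30 June 2020.

June 30, 2020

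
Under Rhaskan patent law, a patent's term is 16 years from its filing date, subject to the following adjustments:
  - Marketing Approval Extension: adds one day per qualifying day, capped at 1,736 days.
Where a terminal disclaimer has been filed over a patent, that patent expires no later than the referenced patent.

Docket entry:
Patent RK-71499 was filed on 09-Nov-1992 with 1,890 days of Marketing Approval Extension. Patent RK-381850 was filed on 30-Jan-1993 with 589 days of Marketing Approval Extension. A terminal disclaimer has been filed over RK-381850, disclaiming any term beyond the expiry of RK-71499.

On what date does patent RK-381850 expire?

2010-09-11

Natural term of RK-381850:
  Base: filing + 16 years → 30 January 2009.
  Marketing Approval Extension: 589 days (within the 1736-day cap) → +589 days → 11 September 2010.
Expiry of referenced patent RK-71499:
  Base: filing + 16 years → 9 November 2008.
  Marketing Approval Extension: 1890 days claimed exceeds the 1736-day cap, so +1736 days → 11 August 2013.
Terminal disclaimer: RK-381850 expires on the earlier of 11 September 2010 and 11 August 2013.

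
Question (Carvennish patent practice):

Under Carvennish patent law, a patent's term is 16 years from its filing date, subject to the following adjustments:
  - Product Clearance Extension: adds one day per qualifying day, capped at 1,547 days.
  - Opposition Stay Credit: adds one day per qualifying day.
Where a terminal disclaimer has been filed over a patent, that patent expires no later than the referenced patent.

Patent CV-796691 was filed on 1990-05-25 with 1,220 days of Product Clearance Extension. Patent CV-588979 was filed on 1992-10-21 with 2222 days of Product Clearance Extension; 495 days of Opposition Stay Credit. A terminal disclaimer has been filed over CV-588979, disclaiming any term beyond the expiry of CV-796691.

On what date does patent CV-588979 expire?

Natural term of CV-588979:
  Base: filing + 16 years → 21 October 2008.
  Product Clearance Extension: 2222 days claimed exceeds the 1547-day cap, so +1547 days → 15 January 2013.
  Opposition Stay Credit: +495 days → 25 May 2014.
Expiry of referenced patent CV-796691:
  Base: filing + 16 years → 25 May 2006.
  Product Clearance Extension: 1220 days (within the 1547-day cap) → +1220 days → 26 September 2009.
Terminal disclaimer: CV-588979 expires on the earlier of 25 May 2014 and 26 September 2009.

September 26, 2009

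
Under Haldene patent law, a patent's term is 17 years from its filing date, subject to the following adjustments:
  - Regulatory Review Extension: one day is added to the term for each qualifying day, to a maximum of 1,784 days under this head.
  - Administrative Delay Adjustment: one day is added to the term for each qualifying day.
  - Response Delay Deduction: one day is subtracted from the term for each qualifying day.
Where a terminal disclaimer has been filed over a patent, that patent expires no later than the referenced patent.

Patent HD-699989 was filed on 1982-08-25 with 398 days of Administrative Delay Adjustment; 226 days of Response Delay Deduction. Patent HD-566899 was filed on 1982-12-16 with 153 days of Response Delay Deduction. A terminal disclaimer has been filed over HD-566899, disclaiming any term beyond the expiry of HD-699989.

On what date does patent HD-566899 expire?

1999-07-16

Natural term of HD-566899:
  Base: filing + 17 years → 16 December 1999.
  Response Delay Deduction: −153 days → 16 July 1999.
Expiry of referenced patent HD-699989:
  Base: filing + 17 years → 25 August 1999.
  Administrative Delay Adjustment: +398 days → 26 September 2000.
  Response Delay Deduction: −226 days → 13 February 2000.
Terminal disclaimer: HD-566899 expires on the earlier of 16 July 1999 and 13 February 2000.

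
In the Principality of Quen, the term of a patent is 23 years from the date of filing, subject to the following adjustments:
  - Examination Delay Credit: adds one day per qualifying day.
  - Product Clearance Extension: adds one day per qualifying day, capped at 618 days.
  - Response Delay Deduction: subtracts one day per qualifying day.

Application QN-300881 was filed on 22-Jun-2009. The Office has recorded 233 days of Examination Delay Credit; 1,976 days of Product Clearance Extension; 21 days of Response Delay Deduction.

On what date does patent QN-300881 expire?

2034-09-30

Base term: filing date + 23 years → 22 June 2032.
Examination Delay Credit: +233 days → 10 February 2033.
Product Clearance Extension: 1976 days claimed exceeds the 618-day cap, so +618 days → 21 October 2034.
Response Delay Deduction: −21 days → 30 September 2034.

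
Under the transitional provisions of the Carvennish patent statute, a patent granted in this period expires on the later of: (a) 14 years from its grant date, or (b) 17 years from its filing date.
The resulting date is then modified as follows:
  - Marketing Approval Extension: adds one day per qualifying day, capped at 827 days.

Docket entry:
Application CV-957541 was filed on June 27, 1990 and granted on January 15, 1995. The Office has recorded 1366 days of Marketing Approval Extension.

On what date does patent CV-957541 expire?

2011-04-22

(a) grant + 14 years → 15 January 2009.
(b) filing + 17 years → 27 June 2007.
Later of the two: 15 January 2009.
Marketing Approval Extension: 1366 days claimed exceeds the 827-day cap, so +827 days → 22 April 2011.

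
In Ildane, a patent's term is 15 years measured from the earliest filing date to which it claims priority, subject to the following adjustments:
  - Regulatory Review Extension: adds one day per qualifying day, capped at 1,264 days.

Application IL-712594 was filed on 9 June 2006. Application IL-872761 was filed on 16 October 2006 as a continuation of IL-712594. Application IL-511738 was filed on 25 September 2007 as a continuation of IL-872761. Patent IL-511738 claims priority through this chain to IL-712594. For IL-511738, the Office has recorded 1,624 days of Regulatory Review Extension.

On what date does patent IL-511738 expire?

Earliest priority filing: 9 June 2006.
Base term: 9 June 2006 + 15 years → 9 June 2021.
Regulatory Review Extension: 1624 days claimed exceeds the 1264-day cap, so +1264 days → 24 November 2024.

2024-11-24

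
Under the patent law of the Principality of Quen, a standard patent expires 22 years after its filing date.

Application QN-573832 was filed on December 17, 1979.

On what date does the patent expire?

2001-12-17

Filing date + 22 years → 17 December 2001.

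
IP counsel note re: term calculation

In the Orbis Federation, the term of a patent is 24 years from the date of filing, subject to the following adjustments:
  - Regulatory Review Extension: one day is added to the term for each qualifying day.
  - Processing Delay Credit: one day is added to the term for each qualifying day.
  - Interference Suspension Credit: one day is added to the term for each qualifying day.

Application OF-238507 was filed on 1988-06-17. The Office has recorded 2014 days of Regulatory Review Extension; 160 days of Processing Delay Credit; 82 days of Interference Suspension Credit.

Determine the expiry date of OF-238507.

Base term: filing date + 24 years → 17 June 2012.
Regulatory Review Extension: +2014 days → 22 December 2017.
Processing Delay Credit: +160 days → 31 May 2018.
Interference Suspension Credit: +82 days → 21 August 2018.

2018-08-21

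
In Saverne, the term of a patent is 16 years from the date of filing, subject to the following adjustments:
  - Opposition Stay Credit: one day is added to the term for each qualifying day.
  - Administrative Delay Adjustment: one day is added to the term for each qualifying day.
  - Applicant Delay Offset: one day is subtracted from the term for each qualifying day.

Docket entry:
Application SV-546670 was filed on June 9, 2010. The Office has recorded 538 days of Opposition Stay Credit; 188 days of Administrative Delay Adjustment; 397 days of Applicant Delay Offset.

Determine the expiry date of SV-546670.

2027-05-04

Base term: filing date + 16 years → 9 June 2026.
Opposition Stay Credit: +538 days → 29 November 2027.
Administrative Delay Adjustment: +188 days → 4 June 2028.
Applicant Delay Offset: −397 days → 4 May 2027.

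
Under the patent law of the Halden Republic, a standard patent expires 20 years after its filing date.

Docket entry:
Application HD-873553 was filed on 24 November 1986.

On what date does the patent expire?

November 24, 2006

Filing date + 20 years → 24 November 2006.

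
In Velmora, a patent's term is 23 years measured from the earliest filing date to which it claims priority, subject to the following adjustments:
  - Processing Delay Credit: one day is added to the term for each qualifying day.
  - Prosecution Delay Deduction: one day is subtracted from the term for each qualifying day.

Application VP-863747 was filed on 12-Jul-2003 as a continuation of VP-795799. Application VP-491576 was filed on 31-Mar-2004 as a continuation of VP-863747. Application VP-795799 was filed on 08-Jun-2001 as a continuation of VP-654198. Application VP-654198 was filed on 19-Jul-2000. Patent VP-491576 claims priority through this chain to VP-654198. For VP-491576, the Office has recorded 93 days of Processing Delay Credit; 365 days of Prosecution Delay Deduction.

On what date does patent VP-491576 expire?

Earliest priority filing: 19 July 2000.
Base term: 19 July 2000 + 23 years → 19 July 2023.
Processing Delay Credit: +93 days → 20 October 2023.
Prosecution Delay Deduction: −365 days → 20 October 2022.

October 20, 2022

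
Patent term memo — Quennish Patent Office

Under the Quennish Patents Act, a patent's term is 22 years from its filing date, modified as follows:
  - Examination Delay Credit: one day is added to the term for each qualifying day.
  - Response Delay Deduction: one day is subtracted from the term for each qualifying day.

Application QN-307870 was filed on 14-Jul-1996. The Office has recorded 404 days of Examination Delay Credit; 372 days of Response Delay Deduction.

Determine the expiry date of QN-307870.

Base term: filing date + 22 years → 14 July 2018.
Examination Delay Credit: +404 days → 22 August 2019.
Response Delay Deduction: −372 days → 15 August 2018.

August 15, 2018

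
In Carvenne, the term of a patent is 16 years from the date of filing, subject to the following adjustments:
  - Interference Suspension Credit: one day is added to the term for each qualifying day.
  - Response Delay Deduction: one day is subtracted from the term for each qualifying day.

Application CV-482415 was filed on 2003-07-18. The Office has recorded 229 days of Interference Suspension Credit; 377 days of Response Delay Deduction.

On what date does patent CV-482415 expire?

February 20, 2019

Base term: filing date + 16 years → 18 July 2019.
Interference Suspension Credit: +229 days → 3 March 2020.
Response Delay Deduction: −377 days → 20 February 2019.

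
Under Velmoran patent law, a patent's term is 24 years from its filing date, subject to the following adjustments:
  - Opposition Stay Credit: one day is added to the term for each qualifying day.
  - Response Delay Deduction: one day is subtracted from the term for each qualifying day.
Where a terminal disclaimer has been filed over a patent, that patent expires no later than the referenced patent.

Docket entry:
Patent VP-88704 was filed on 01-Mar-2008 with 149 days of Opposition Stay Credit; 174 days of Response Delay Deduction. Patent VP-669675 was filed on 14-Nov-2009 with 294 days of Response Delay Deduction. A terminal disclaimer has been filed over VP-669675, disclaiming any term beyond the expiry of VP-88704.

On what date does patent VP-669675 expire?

2032-02-05

Natural term of VP-669675:
  Base: filing + 24 years → 14 November 2033.
  Response Delay Deduction: −294 days → 24 January 2033.
Expiry of referenced patent VP-88704:
  Base: filing + 24 years → 1 March 2032.
  Opposition Stay Credit: +149 days → 28 July 2032.
  Response Delay Deduction: −174 days → 5 February 2032.
Terminal disclaimer: VP-669675 expires on the earlier of 24 January 2033 and 5 February 2032.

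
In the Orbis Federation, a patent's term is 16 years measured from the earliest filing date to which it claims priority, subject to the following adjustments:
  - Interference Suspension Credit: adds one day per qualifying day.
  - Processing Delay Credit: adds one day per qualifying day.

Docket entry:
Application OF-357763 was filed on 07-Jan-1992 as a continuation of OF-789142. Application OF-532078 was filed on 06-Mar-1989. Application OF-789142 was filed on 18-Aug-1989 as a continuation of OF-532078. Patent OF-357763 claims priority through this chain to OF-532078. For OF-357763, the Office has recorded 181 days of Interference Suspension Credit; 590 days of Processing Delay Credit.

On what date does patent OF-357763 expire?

2007-04-16

Earliest priority filing: 6 March 1989.
Base term: 6 March 1989 + 16 years → 6 March 2005.
Interference Suspension Credit: +181 days → 3 September 2005.
Processing Delay Credit: +590 days → 16 April 2007.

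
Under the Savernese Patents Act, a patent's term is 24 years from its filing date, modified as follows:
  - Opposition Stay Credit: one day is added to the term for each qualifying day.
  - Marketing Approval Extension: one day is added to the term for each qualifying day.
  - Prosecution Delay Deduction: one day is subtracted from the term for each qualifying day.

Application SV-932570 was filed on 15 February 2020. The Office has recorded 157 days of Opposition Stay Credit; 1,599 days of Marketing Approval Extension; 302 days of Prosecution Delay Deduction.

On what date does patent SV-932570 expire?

Base term: filing date + 24 years → 15 February 2044.
Opposition Stay Credit: +157 days → 21 July 2044.
Marketing Approval Extension: +1599 days → 6 December 2048.
Prosecution Delay Deduction: −302 days → 8 February 2048.

February 8, 2048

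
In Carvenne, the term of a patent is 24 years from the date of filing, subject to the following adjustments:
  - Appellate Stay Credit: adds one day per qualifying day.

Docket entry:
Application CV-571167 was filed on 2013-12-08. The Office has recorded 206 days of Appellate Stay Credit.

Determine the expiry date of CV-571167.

July 2, 2038

Base term: filing date + 24 years → 8 December 2037.
Appellate Stay Credit: +206 days → 2 July 2038.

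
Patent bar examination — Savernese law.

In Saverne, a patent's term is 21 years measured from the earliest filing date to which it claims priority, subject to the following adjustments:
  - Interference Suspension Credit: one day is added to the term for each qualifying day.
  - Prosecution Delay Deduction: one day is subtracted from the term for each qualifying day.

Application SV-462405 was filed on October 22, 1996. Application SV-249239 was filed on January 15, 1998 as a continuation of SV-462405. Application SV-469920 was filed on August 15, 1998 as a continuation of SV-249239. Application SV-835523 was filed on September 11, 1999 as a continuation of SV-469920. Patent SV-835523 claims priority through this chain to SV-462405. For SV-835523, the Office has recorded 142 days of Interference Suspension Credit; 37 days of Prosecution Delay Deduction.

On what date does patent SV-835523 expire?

2018-02-04

Earliest priority filing: 22 October 1996.
Base term: 22 October 1996 + 21 years → 22 October 2017.
Interference Suspension Credit: +142 days → 13 March 2018.
Prosecution Delay Deduction: −37 days → 4 February 2018.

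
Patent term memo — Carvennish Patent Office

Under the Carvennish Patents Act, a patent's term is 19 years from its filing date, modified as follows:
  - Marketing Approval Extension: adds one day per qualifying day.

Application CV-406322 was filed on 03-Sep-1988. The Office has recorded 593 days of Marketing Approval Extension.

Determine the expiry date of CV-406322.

2009-04-18

Base term: filing date + 19 years → 3 September 2007.
Marketing Approval Extension: +593 days → 18 April 2009.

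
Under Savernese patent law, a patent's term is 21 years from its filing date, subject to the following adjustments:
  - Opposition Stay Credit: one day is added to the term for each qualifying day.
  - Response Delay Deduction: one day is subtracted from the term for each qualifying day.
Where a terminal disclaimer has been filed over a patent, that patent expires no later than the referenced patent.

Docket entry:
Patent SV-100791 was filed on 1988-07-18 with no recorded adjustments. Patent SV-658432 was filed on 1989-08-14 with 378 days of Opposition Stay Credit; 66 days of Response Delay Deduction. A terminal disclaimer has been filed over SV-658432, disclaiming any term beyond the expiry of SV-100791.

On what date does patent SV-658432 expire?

July 18, 2009

Natural term of SV-658432:
  Base: filing + 21 years → 14 August 2010.
  Opposition Stay Credit: +378 days → 27 August 2011.
  Response Delay Deduction: −66 days → 22 June 2011.
Expiry of referenced patent SV-100791:
  Base: filing + 21 years → 18 July 2009.
Terminal disclaimer: SV-658432 expires on the earlier of 22 June 2011 and 18 July 2009.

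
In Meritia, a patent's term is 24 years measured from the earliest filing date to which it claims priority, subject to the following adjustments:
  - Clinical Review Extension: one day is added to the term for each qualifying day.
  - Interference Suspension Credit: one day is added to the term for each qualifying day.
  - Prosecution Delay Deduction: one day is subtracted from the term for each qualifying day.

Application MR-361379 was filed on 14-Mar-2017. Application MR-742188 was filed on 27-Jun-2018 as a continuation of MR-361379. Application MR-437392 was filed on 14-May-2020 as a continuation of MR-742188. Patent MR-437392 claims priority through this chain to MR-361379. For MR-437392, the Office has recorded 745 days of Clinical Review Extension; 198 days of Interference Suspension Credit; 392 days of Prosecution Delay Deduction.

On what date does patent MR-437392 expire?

2042-09-16

Earliest priority filing: 14 March 2017.
Base term: 14 March 2017 + 24 years → 14 March 2041.
Clinical Review Extension: +745 days → 29 March 2043.
Interference Suspension Credit: +198 days → 13 October 2043.
Prosecution Delay Deduction: −392 days → 16 September 2042.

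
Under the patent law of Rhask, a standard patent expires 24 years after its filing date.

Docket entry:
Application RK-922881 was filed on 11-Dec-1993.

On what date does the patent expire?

Filing date + 24 years → 11 December 2017.

December 11, 2017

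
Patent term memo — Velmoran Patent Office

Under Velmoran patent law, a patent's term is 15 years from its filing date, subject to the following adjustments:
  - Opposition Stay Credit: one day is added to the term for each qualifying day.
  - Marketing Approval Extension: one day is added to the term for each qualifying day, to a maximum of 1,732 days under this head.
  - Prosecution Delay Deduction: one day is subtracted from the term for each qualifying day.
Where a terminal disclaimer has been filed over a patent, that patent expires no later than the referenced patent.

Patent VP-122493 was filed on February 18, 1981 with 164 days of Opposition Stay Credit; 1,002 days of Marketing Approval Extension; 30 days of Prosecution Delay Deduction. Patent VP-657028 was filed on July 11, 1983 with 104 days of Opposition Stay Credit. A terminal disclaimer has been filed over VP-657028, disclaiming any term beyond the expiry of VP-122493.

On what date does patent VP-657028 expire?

1998-10-23

Natural term of VP-657028:
  Base: filing + 15 years → 11 July 1998.
  Opposition Stay Credit: +104 days → 23 October 1998.
Expiry of referenced patent VP-122493:
  Base: filing + 15 years → 18 February 1996.
  Opposition Stay Credit: +164 days → 31 July 1996.
  Marketing Approval Extension: 1002 days (within the 1732-day cap) → +1002 days → 29 April 1999.
  Prosecution Delay Deduction: −30 days → 30 March 1999.
Terminal disclaimer: VP-657028 expires on the earlier of 23 October 1998 and 30 March 1999.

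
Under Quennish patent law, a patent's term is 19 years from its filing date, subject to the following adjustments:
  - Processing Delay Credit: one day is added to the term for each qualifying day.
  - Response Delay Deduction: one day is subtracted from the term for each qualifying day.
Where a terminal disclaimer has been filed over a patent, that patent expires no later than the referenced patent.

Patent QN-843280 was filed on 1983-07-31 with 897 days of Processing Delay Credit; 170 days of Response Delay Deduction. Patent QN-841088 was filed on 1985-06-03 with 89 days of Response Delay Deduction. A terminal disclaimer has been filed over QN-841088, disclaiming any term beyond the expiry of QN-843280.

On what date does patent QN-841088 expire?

2004-03-06

Natural term of QN-841088:
  Base: filing + 19 years → 3 June 2004.
  Response Delay Deduction: −89 days → 6 March 2004.
Expiry of referenced patent QN-843280:
  Base: filing + 19 years → 31 July 2002.
  Processing Delay Credit: +897 days → 13 January 2005.
  Response Delay Deduction: −170 days → 27 July 2004.
Terminal disclaimer: QN-841088 expires on the earlier of 6 March 2004 and 27 July 2004.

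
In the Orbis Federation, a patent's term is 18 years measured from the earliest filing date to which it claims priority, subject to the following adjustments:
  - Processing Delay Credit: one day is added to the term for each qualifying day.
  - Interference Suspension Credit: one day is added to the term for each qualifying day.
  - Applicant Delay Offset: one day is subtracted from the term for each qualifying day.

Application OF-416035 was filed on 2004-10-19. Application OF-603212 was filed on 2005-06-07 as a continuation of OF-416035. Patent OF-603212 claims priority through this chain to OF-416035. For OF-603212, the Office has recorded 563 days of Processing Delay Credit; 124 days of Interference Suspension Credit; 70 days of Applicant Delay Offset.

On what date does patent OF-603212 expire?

June 27, 2024

Earliest priority filing: 19 October 2004.
Base term: 19 October 2004 + 18 years → 19 October 2022.
Processing Delay Credit: +563 days → 4 May 2024.
Interference Suspension Credit: +124 days → 5 September 2024.
Applicant Delay Offset: −70 days → 27 June 2024.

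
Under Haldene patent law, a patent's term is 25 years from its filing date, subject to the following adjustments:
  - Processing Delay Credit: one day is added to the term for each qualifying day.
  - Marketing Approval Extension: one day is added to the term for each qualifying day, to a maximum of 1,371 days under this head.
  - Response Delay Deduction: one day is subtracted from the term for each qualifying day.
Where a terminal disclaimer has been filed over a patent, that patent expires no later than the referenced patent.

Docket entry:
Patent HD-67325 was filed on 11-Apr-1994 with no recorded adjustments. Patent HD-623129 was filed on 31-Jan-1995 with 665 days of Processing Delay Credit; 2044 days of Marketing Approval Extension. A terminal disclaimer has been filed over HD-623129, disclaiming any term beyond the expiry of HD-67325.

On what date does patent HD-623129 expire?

Natural term of HD-623129:
  Base: filing + 25 years → 31 January 2020.
  Processing Delay Credit: +665 days → 26 November 2021.
  Marketing Approval Extension: 2044 days claimed exceeds the 1371-day cap, so +1371 days → 28 August 2025.
Expiry of referenced patent HD-67325:
  Base: filing + 25 years → 11 April 2019.
Terminal disclaimer: HD-623129 expires on the earlier of 28 August 2025 and 11 April 2019.

April 11, 2019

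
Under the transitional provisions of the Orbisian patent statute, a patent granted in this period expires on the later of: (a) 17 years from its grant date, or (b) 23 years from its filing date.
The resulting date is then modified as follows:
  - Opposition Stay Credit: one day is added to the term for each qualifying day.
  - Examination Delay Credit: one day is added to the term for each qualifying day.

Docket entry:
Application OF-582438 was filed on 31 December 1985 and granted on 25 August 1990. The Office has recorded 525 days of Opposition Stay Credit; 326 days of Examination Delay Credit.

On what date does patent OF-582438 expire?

(a) grant + 17 years → 25 August 2007.
(b) filing + 23 years → 31 December 2008.
Later of the two: 31 December 2008.
Opposition Stay Credit: +525 days → 9 June 2010.
Examination Delay Credit: +326 days → 1 May 2011.

2011-05-01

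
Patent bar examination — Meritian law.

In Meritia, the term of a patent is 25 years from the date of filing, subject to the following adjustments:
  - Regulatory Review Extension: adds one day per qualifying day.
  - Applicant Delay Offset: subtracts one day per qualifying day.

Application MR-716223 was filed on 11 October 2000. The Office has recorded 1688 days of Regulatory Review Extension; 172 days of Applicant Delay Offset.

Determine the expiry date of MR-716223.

Base term: filing date + 25 years → 11 October 2025.
Regulatory Review Extension: +1688 days → 26 May 2030.
Applicant Delay Offset: −172 days → 5 December 2029.

2029-12-05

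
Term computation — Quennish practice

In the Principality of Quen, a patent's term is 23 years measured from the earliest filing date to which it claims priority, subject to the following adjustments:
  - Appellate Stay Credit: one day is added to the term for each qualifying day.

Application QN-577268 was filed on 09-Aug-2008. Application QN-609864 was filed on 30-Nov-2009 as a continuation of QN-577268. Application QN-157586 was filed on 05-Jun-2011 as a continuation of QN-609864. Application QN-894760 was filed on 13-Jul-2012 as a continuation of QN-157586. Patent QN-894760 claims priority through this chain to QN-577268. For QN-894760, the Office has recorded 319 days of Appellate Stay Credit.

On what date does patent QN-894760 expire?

Earliest priority filing: 9 August 2008.
Base term: 9 August 2008 + 23 years → 9 August 2031.
Appellate Stay Credit: +319 days → 23 June 2032.

June 23, 2032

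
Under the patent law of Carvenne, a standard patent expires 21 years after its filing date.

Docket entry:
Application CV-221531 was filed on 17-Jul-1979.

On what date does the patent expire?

July 17, 2000

Filing date + 21 years → 17 July 2000.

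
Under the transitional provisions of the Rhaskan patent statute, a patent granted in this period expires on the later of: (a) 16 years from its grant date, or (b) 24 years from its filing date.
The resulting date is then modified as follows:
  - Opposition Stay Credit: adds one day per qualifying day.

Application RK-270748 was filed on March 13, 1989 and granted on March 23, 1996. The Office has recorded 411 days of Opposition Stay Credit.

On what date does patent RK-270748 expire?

(a) grant + 16 years → 23 March 2012.
(b) filing + 24 years → 13 March 2013.
Later of the two: 13 March 2013.
Opposition Stay Credit: +411 days → 28 April 2014.

2014-04-28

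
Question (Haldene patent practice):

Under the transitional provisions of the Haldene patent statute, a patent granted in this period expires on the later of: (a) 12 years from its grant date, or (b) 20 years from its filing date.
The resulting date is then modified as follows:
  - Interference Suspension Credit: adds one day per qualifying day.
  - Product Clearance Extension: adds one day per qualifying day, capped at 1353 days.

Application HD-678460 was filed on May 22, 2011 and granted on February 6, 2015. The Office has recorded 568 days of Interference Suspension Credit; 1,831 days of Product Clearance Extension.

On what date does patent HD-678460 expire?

(a) grant + 12 years → 6 February 2027.
(b) filing + 20 years → 22 May 2031.
Later of the two: 22 May 2031.
Interference Suspension Credit: +568 days → 10 December 2032.
Product Clearance Extension: 1831 days claimed exceeds the 1353-day cap, so +1353 days → 24 August 2036.

August 24, 2036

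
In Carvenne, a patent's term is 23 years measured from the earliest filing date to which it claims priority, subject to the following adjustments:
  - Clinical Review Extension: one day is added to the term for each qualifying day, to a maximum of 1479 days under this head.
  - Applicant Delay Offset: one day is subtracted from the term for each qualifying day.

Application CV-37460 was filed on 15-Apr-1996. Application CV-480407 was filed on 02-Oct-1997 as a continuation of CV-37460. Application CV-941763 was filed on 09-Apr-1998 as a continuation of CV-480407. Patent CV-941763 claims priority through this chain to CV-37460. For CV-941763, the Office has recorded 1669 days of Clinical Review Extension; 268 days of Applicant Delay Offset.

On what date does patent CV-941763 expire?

Earliest priority filing: 15 April 1996.
Base term: 15 April 1996 + 23 years → 15 April 2019.
Clinical Review Extension: 1669 days claimed exceeds the 1479-day cap, so +1479 days → 3 May 2023.
Applicant Delay Offset: −268 days → 8 August 2022.

2022-08-08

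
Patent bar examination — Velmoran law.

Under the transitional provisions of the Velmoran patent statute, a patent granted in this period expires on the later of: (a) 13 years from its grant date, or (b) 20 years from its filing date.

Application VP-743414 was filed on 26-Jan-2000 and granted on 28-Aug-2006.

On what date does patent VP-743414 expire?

2020-01-26

(a) grant + 13 years → 28 August 2019.
(b) filing + 20 years → 26 January 2020.
Later of the two: 26 January 2020.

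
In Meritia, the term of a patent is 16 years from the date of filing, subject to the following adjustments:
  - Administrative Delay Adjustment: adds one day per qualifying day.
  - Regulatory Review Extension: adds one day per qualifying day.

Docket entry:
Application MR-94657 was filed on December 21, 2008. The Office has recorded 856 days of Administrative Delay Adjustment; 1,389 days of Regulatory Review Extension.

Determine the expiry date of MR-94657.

February 13, 2031

Base term: filing date + 16 years → 21 December 2024.
Administrative Delay Adjustment: +856 days → 26 April 2027.
Regulatory Review Extension: +1389 days → 13 February 2031.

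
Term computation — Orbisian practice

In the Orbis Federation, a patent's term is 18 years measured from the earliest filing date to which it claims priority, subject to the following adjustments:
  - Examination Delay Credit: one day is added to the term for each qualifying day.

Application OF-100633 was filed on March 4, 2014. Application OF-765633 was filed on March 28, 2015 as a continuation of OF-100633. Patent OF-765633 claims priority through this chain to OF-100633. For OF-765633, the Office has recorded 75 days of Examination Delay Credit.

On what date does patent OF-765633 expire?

May 18, 2032

Earliest priority filing: 4 March 2014.
Base term: 4 March 2014 + 18 years → 4 March 2032.
Examination Delay Credit: +75 days → 18 May 2032.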